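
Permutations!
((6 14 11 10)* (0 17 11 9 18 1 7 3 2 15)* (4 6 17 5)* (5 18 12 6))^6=[15, 18, 3, 7, 4, 5, 9, 1, 8, 6, 10, 11, 14, 13, 12, 2, 16, 17, 0]=(0 15 2 3 7 1 18)(6 9)(12 14)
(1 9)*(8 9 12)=[0, 12, 2, 3, 4, 5, 6, 7, 9, 1, 10, 11, 8]=(1 12 8 9)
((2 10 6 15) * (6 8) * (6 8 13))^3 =[0, 1, 6, 3, 4, 5, 10, 7, 8, 9, 15, 11, 12, 2, 14, 13] =(2 6 10 15 13)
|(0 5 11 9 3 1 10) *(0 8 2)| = 9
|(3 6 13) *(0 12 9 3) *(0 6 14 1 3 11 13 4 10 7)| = 9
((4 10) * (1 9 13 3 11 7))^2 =(1 13 11)(3 7 9) =[0, 13, 2, 7, 4, 5, 6, 9, 8, 3, 10, 1, 12, 11]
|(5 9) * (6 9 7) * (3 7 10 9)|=|(3 7 6)(5 10 9)|=3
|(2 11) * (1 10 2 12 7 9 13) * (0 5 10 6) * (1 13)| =|(13)(0 5 10 2 11 12 7 9 1 6)| =10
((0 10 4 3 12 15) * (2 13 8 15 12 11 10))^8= (0 8 2 15 13)= [8, 1, 15, 3, 4, 5, 6, 7, 2, 9, 10, 11, 12, 0, 14, 13]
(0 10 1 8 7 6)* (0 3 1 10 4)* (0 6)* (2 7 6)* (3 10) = (0 4 2 7)(1 8 6 10 3) = [4, 8, 7, 1, 2, 5, 10, 0, 6, 9, 3]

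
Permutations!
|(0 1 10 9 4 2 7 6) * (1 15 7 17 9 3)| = 12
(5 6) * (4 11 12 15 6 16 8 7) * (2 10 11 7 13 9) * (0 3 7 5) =[3, 1, 10, 7, 5, 16, 0, 4, 13, 2, 11, 12, 15, 9, 14, 6, 8] =(0 3 7 4 5 16 8 13 9 2 10 11 12 15 6)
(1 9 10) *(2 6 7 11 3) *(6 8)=(1 9 10)(2 8 6 7 11 3)=[0, 9, 8, 2, 4, 5, 7, 11, 6, 10, 1, 3]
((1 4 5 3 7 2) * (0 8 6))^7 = [8, 4, 1, 7, 5, 3, 0, 2, 6] = (0 8 6)(1 4 5 3 7 2)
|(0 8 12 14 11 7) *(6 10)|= 6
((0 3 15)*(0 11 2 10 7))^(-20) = (0 3 15 11 2 10 7) = [3, 1, 10, 15, 4, 5, 6, 0, 8, 9, 7, 2, 12, 13, 14, 11]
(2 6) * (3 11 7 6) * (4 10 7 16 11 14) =[0, 1, 3, 14, 10, 5, 2, 6, 8, 9, 7, 16, 12, 13, 4, 15, 11] =(2 3 14 4 10 7 6)(11 16)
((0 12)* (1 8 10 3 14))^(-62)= (1 3 8 14 10)= [0, 3, 2, 8, 4, 5, 6, 7, 14, 9, 1, 11, 12, 13, 10]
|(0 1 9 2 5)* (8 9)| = 6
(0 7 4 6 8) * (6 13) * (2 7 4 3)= (0 4 13 6 8)(2 7 3)= [4, 1, 7, 2, 13, 5, 8, 3, 0, 9, 10, 11, 12, 6]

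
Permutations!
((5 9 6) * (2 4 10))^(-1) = (2 10 4)(5 6 9) = [0, 1, 10, 3, 2, 6, 9, 7, 8, 5, 4]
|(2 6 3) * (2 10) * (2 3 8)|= |(2 6 8)(3 10)|= 6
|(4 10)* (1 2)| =2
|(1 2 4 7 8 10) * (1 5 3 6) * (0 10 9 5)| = 18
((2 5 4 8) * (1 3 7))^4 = [0, 3, 2, 7, 4, 5, 6, 1, 8] = (8)(1 3 7)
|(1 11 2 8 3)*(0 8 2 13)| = |(0 8 3 1 11 13)| = 6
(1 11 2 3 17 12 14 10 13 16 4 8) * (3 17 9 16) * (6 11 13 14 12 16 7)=(1 13 3 9 7 6 11 2 17 16 4 8)(10 14)=[0, 13, 17, 9, 8, 5, 11, 6, 1, 7, 14, 2, 12, 3, 10, 15, 4, 16]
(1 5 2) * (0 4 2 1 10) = (0 4 2 10)(1 5) = [4, 5, 10, 3, 2, 1, 6, 7, 8, 9, 0]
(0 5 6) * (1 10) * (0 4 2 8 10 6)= (0 5)(1 6 4 2 8 10)= [5, 6, 8, 3, 2, 0, 4, 7, 10, 9, 1]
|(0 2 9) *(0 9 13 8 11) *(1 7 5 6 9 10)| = |(0 2 13 8 11)(1 7 5 6 9 10)| = 30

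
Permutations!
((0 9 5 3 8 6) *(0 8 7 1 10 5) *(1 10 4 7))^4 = (1 5 7)(3 10 4) = [0, 5, 2, 10, 3, 7, 6, 1, 8, 9, 4]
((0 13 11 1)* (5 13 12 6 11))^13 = (0 11 12 1 6)(5 13) = [11, 6, 2, 3, 4, 13, 0, 7, 8, 9, 10, 12, 1, 5]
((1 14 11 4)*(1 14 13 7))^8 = (1 7 13)(4 11 14) = [0, 7, 2, 3, 11, 5, 6, 13, 8, 9, 10, 14, 12, 1, 4]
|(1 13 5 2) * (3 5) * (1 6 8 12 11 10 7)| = 11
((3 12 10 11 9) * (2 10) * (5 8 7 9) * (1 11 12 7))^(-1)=[0, 8, 12, 9, 4, 11, 6, 3, 5, 7, 2, 1, 10]=(1 8 5 11)(2 12 10)(3 9 7)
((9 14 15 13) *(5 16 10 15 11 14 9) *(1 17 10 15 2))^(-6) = (1 10)(2 17)(5 15)(13 16) = [0, 10, 17, 3, 4, 15, 6, 7, 8, 9, 1, 11, 12, 16, 14, 5, 13, 2]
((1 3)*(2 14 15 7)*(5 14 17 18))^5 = (1 3)(2 15 5 17 7 14 18) = [0, 3, 15, 1, 4, 17, 6, 14, 8, 9, 10, 11, 12, 13, 18, 5, 16, 7, 2]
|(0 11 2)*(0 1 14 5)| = 6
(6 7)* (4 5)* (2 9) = (2 9)(4 5)(6 7) = [0, 1, 9, 3, 5, 4, 7, 6, 8, 2]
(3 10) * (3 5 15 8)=(3 10 5 15 8)=[0, 1, 2, 10, 4, 15, 6, 7, 3, 9, 5, 11, 12, 13, 14, 8]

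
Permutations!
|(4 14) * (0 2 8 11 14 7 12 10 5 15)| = 11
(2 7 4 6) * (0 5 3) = (0 5 3)(2 7 4 6) = [5, 1, 7, 0, 6, 3, 2, 4]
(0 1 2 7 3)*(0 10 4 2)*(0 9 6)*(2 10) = (0 1 9 6)(2 7 3)(4 10) = [1, 9, 7, 2, 10, 5, 0, 3, 8, 6, 4]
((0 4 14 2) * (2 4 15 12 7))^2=(0 12 2 15 7)=[12, 1, 15, 3, 4, 5, 6, 0, 8, 9, 10, 11, 2, 13, 14, 7]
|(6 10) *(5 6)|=|(5 6 10)|=3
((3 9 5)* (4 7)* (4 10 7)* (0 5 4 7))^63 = (10) = [0, 1, 2, 3, 4, 5, 6, 7, 8, 9, 10]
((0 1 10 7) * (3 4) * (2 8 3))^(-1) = (0 7 10 1)(2 4 3 8) = [7, 0, 4, 8, 3, 5, 6, 10, 2, 9, 1]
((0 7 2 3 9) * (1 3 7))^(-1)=(0 9 3 1)(2 7)=[9, 0, 7, 1, 4, 5, 6, 2, 8, 3]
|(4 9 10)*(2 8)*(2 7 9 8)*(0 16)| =|(0 16)(4 8 7 9 10)| =10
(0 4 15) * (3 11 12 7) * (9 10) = [4, 1, 2, 11, 15, 5, 6, 3, 8, 10, 9, 12, 7, 13, 14, 0] = (0 4 15)(3 11 12 7)(9 10)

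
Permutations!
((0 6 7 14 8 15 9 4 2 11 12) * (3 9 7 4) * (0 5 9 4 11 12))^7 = (0 6 11)(2 12 5 9 3 4)(7 15 8 14) = [6, 1, 12, 4, 2, 9, 11, 15, 14, 3, 10, 0, 5, 13, 7, 8]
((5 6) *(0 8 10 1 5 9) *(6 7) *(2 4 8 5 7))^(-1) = (0 9 6 7 1 10 8 4 2 5) = [9, 10, 5, 3, 2, 0, 7, 1, 4, 6, 8]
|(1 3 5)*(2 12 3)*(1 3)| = 6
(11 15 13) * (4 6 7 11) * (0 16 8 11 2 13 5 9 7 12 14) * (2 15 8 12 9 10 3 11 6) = [16, 1, 13, 11, 2, 10, 9, 15, 6, 7, 3, 8, 14, 4, 0, 5, 12] = (0 16 12 14)(2 13 4)(3 11 8 6 9 7 15 5 10)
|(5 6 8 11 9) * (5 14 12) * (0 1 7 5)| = 10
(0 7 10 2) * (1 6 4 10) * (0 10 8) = [7, 6, 10, 3, 8, 5, 4, 1, 0, 9, 2] = (0 7 1 6 4 8)(2 10)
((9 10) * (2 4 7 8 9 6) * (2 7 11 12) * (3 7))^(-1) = (2 12 11 4)(3 6 10 9 8 7) = [0, 1, 12, 6, 2, 5, 10, 3, 7, 8, 9, 4, 11]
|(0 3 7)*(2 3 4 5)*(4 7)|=|(0 7)(2 3 4 5)|=4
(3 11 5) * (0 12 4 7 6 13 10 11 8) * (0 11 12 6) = [6, 1, 2, 8, 7, 3, 13, 0, 11, 9, 12, 5, 4, 10] = (0 6 13 10 12 4 7)(3 8 11 5)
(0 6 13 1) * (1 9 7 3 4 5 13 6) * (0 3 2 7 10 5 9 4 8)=(0 1 3 8)(2 7)(4 9 10 5 13)=[1, 3, 7, 8, 9, 13, 6, 2, 0, 10, 5, 11, 12, 4]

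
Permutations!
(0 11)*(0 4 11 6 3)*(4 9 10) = [6, 1, 2, 0, 11, 5, 3, 7, 8, 10, 4, 9] = (0 6 3)(4 11 9 10)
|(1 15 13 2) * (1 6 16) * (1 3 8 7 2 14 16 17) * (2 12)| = |(1 15 13 14 16 3 8 7 12 2 6 17)| = 12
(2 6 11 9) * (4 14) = [0, 1, 6, 3, 14, 5, 11, 7, 8, 2, 10, 9, 12, 13, 4] = (2 6 11 9)(4 14)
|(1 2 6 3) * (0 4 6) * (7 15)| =|(0 4 6 3 1 2)(7 15)| =6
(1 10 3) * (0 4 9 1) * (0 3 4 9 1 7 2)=(0 9 7 2)(1 10 4)=[9, 10, 0, 3, 1, 5, 6, 2, 8, 7, 4]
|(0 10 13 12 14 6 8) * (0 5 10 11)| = 14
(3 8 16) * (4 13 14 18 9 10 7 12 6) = [0, 1, 2, 8, 13, 5, 4, 12, 16, 10, 7, 11, 6, 14, 18, 15, 3, 17, 9] = (3 8 16)(4 13 14 18 9 10 7 12 6)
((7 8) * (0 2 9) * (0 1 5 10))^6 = (10) = [0, 1, 2, 3, 4, 5, 6, 7, 8, 9, 10]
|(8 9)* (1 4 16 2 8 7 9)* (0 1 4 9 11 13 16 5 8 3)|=9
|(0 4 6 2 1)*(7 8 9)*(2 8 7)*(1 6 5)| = |(0 4 5 1)(2 6 8 9)| = 4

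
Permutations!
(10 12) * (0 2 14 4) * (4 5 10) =(0 2 14 5 10 12 4) =[2, 1, 14, 3, 0, 10, 6, 7, 8, 9, 12, 11, 4, 13, 5]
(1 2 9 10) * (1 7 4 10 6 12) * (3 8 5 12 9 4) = [0, 2, 4, 8, 10, 12, 9, 3, 5, 6, 7, 11, 1] = (1 2 4 10 7 3 8 5 12)(6 9)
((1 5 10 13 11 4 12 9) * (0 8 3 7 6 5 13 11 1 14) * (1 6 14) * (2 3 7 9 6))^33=(0 8 7 14)(1 3 13 9 2)(4 5)(6 11)(10 12)=[8, 3, 1, 13, 5, 4, 11, 14, 7, 2, 12, 6, 10, 9, 0]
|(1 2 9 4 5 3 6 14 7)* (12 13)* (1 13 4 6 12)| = 28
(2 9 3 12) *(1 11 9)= [0, 11, 1, 12, 4, 5, 6, 7, 8, 3, 10, 9, 2]= (1 11 9 3 12 2)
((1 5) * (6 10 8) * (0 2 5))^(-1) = [1, 5, 0, 3, 4, 2, 8, 7, 10, 9, 6] = (0 1 5 2)(6 8 10)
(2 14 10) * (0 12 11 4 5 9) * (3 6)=(0 12 11 4 5 9)(2 14 10)(3 6)=[12, 1, 14, 6, 5, 9, 3, 7, 8, 0, 2, 4, 11, 13, 10]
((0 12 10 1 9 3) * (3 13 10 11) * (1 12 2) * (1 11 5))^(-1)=(0 3 11 2)(1 5 12 10 13 9)=[3, 5, 0, 11, 4, 12, 6, 7, 8, 1, 13, 2, 10, 9]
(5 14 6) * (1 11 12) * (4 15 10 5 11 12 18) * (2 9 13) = (1 12)(2 9 13)(4 15 10 5 14 6 11 18) = [0, 12, 9, 3, 15, 14, 11, 7, 8, 13, 5, 18, 1, 2, 6, 10, 16, 17, 4]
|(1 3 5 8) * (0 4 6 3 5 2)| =15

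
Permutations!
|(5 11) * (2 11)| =3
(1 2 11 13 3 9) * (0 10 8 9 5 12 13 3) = (0 10 8 9 1 2 11 3 5 12 13) = [10, 2, 11, 5, 4, 12, 6, 7, 9, 1, 8, 3, 13, 0]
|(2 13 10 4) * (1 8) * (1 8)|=|(2 13 10 4)|=4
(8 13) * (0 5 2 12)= (0 5 2 12)(8 13)= [5, 1, 12, 3, 4, 2, 6, 7, 13, 9, 10, 11, 0, 8]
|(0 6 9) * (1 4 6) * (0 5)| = 6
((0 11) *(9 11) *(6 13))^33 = (6 13) = [0, 1, 2, 3, 4, 5, 13, 7, 8, 9, 10, 11, 12, 6]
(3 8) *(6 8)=[0, 1, 2, 6, 4, 5, 8, 7, 3]=(3 6 8)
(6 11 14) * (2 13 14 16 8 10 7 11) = (2 13 14 6)(7 11 16 8 10) = [0, 1, 13, 3, 4, 5, 2, 11, 10, 9, 7, 16, 12, 14, 6, 15, 8]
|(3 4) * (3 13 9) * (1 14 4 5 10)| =|(1 14 4 13 9 3 5 10)| =8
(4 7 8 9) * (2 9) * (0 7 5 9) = [7, 1, 0, 3, 5, 9, 6, 8, 2, 4] = (0 7 8 2)(4 5 9)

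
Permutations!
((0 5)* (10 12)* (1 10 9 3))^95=[5, 1, 2, 3, 4, 0, 6, 7, 8, 9, 10, 11, 12]=(12)(0 5)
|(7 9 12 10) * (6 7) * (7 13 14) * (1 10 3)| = |(1 10 6 13 14 7 9 12 3)| = 9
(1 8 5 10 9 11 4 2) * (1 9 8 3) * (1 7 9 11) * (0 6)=(0 6)(1 3 7 9)(2 11 4)(5 10 8)=[6, 3, 11, 7, 2, 10, 0, 9, 5, 1, 8, 4]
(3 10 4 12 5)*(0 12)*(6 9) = [12, 1, 2, 10, 0, 3, 9, 7, 8, 6, 4, 11, 5] = (0 12 5 3 10 4)(6 9)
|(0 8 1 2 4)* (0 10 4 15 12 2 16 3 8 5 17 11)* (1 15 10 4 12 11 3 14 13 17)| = |(0 5 1 16 14 13 17 3 8 15 11)(2 10 12)| = 33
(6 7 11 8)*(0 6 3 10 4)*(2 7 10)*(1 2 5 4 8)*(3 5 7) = (0 6 10 8 5 4)(1 2 3 7 11) = [6, 2, 3, 7, 0, 4, 10, 11, 5, 9, 8, 1]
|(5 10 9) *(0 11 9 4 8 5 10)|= 7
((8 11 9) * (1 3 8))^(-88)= [0, 8, 2, 11, 4, 5, 6, 7, 9, 3, 10, 1]= (1 8 9 3 11)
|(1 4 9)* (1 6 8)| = 5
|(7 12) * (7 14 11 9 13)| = |(7 12 14 11 9 13)| = 6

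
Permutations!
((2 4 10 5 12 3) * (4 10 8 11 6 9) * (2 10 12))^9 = (2 5 10 3 12)(4 9 6 11 8) = [0, 1, 5, 12, 9, 10, 11, 7, 4, 6, 3, 8, 2]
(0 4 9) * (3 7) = (0 4 9)(3 7) = [4, 1, 2, 7, 9, 5, 6, 3, 8, 0]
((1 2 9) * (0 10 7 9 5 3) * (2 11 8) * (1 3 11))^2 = [7, 1, 11, 10, 4, 8, 6, 3, 5, 0, 9, 2] = (0 7 3 10 9)(2 11)(5 8)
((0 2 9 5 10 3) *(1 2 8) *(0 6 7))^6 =[10, 6, 7, 2, 4, 8, 9, 5, 3, 0, 1] =(0 10 1 6 9)(2 7 5 8 3)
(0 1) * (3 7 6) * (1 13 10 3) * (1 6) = (0 13 10 3 7 1) = [13, 0, 2, 7, 4, 5, 6, 1, 8, 9, 3, 11, 12, 10]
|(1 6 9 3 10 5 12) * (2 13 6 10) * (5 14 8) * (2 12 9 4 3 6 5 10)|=|(1 2 13 5 9 6 4 3 12)(8 10 14)|=9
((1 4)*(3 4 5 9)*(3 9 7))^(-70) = (9) = [0, 1, 2, 3, 4, 5, 6, 7, 8, 9]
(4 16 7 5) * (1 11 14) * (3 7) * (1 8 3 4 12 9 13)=(1 11 14 8 3 7 5 12 9 13)(4 16)=[0, 11, 2, 7, 16, 12, 6, 5, 3, 13, 10, 14, 9, 1, 8, 15, 4]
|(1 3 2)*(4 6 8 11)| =|(1 3 2)(4 6 8 11)| =12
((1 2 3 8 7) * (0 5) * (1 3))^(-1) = [5, 2, 1, 7, 4, 0, 6, 8, 3] = (0 5)(1 2)(3 7 8)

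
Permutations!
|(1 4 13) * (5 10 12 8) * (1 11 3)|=20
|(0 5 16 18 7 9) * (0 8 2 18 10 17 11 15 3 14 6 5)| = 45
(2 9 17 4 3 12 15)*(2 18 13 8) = [0, 1, 9, 12, 3, 5, 6, 7, 2, 17, 10, 11, 15, 8, 14, 18, 16, 4, 13] = (2 9 17 4 3 12 15 18 13 8)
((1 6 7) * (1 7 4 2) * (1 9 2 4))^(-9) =[0, 6, 9, 3, 4, 5, 1, 7, 8, 2] =(1 6)(2 9)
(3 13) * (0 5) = (0 5)(3 13) = [5, 1, 2, 13, 4, 0, 6, 7, 8, 9, 10, 11, 12, 3]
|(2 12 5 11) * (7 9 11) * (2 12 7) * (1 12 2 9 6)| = |(1 12 5 9 11 2 7 6)| = 8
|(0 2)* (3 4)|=2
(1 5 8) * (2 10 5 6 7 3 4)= (1 6 7 3 4 2 10 5 8)= [0, 6, 10, 4, 2, 8, 7, 3, 1, 9, 5]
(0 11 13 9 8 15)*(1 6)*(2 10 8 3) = (0 11 13 9 3 2 10 8 15)(1 6) = [11, 6, 10, 2, 4, 5, 1, 7, 15, 3, 8, 13, 12, 9, 14, 0]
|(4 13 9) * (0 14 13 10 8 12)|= 8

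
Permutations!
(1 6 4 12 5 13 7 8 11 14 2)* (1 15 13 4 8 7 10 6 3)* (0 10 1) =[10, 3, 15, 0, 12, 4, 8, 7, 11, 9, 6, 14, 5, 1, 2, 13] =(0 10 6 8 11 14 2 15 13 1 3)(4 12 5)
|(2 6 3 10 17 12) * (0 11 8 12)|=9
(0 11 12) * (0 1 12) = (0 11)(1 12) = [11, 12, 2, 3, 4, 5, 6, 7, 8, 9, 10, 0, 1]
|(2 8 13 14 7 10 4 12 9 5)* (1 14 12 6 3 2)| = 13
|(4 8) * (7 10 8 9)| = 5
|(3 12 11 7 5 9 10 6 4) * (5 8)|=10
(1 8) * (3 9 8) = (1 3 9 8) = [0, 3, 2, 9, 4, 5, 6, 7, 1, 8]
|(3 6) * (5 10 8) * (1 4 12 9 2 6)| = |(1 4 12 9 2 6 3)(5 10 8)| = 21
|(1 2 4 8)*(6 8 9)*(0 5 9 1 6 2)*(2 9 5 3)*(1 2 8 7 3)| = 4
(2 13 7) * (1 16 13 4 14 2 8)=(1 16 13 7 8)(2 4 14)=[0, 16, 4, 3, 14, 5, 6, 8, 1, 9, 10, 11, 12, 7, 2, 15, 13]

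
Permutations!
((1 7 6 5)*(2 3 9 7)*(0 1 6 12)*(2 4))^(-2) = (0 7 3 4)(1 12 9 2) = [7, 12, 1, 4, 0, 5, 6, 3, 8, 2, 10, 11, 9]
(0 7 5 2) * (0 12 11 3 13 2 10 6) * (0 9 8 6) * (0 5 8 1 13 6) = (0 7 8)(1 13 2 12 11 3 6 9)(5 10) = [7, 13, 12, 6, 4, 10, 9, 8, 0, 1, 5, 3, 11, 2]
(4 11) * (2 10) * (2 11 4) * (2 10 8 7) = (2 8 7)(10 11) = [0, 1, 8, 3, 4, 5, 6, 2, 7, 9, 11, 10]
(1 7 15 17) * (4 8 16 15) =(1 7 4 8 16 15 17) =[0, 7, 2, 3, 8, 5, 6, 4, 16, 9, 10, 11, 12, 13, 14, 17, 15, 1]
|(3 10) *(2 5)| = 2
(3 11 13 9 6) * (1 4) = (1 4)(3 11 13 9 6) = [0, 4, 2, 11, 1, 5, 3, 7, 8, 6, 10, 13, 12, 9]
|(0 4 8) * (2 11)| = |(0 4 8)(2 11)| = 6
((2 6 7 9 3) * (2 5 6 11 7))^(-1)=(2 6 5 3 9 7 11)=[0, 1, 6, 9, 4, 3, 5, 11, 8, 7, 10, 2]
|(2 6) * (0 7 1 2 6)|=4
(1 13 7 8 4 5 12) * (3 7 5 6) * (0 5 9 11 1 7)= (0 5 12 7 8 4 6 3)(1 13 9 11)= [5, 13, 2, 0, 6, 12, 3, 8, 4, 11, 10, 1, 7, 9]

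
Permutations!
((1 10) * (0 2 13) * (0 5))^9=(0 2 13 5)(1 10)=[2, 10, 13, 3, 4, 0, 6, 7, 8, 9, 1, 11, 12, 5]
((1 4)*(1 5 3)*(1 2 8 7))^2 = (1 5 2 7 4 3 8) = [0, 5, 7, 8, 3, 2, 6, 4, 1]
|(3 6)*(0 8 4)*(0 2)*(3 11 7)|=4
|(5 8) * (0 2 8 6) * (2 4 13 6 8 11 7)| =12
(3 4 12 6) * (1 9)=(1 9)(3 4 12 6)=[0, 9, 2, 4, 12, 5, 3, 7, 8, 1, 10, 11, 6]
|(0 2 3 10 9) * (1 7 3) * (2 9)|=|(0 9)(1 7 3 10 2)|=10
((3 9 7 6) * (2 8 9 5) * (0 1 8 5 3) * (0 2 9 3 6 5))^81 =(9)(0 3)(1 6)(2 8) =[3, 6, 8, 0, 4, 5, 1, 7, 2, 9]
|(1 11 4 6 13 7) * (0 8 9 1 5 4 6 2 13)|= 30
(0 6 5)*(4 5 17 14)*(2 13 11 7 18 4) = [6, 1, 13, 3, 5, 0, 17, 18, 8, 9, 10, 7, 12, 11, 2, 15, 16, 14, 4] = (0 6 17 14 2 13 11 7 18 4 5)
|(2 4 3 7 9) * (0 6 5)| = |(0 6 5)(2 4 3 7 9)| = 15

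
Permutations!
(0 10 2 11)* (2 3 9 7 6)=(0 10 3 9 7 6 2 11)=[10, 1, 11, 9, 4, 5, 2, 6, 8, 7, 3, 0]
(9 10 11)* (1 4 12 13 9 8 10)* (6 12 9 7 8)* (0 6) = [6, 4, 2, 3, 9, 5, 12, 8, 10, 1, 11, 0, 13, 7] = (0 6 12 13 7 8 10 11)(1 4 9)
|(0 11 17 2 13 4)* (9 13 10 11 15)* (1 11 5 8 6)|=40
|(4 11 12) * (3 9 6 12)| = 6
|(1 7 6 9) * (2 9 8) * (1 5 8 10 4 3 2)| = 10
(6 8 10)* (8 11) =(6 11 8 10) =[0, 1, 2, 3, 4, 5, 11, 7, 10, 9, 6, 8]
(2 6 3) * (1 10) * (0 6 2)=(0 6 3)(1 10)=[6, 10, 2, 0, 4, 5, 3, 7, 8, 9, 1]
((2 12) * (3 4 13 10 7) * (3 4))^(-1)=(2 12)(4 7 10 13)=[0, 1, 12, 3, 7, 5, 6, 10, 8, 9, 13, 11, 2, 4]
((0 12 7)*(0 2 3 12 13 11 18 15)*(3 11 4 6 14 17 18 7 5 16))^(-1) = [15, 1, 7, 16, 13, 12, 4, 11, 8, 9, 10, 2, 3, 0, 6, 18, 5, 14, 17] = (0 15 18 17 14 6 4 13)(2 7 11)(3 16 5 12)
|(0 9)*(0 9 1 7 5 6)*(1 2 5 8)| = |(9)(0 2 5 6)(1 7 8)| = 12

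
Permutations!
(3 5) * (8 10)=(3 5)(8 10)=[0, 1, 2, 5, 4, 3, 6, 7, 10, 9, 8]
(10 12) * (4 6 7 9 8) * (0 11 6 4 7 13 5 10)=(0 11 6 13 5 10 12)(7 9 8)=[11, 1, 2, 3, 4, 10, 13, 9, 7, 8, 12, 6, 0, 5]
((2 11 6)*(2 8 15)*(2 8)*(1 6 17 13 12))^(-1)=(1 12 13 17 11 2 6)(8 15)=[0, 12, 6, 3, 4, 5, 1, 7, 15, 9, 10, 2, 13, 17, 14, 8, 16, 11]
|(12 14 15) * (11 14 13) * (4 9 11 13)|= 6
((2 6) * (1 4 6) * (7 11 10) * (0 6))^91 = (0 6 2 1 4)(7 11 10) = [6, 4, 1, 3, 0, 5, 2, 11, 8, 9, 7, 10]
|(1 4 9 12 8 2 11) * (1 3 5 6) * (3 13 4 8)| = |(1 8 2 11 13 4 9 12 3 5 6)| = 11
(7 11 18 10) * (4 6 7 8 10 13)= [0, 1, 2, 3, 6, 5, 7, 11, 10, 9, 8, 18, 12, 4, 14, 15, 16, 17, 13]= (4 6 7 11 18 13)(8 10)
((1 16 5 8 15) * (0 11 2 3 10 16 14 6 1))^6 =(0 5 3)(2 15 16)(8 10 11) =[5, 1, 15, 0, 4, 3, 6, 7, 10, 9, 11, 8, 12, 13, 14, 16, 2]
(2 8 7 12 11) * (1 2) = (1 2 8 7 12 11) = [0, 2, 8, 3, 4, 5, 6, 12, 7, 9, 10, 1, 11]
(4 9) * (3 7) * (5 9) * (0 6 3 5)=(0 6 3 7 5 9 4)=[6, 1, 2, 7, 0, 9, 3, 5, 8, 4]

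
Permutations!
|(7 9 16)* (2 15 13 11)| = 12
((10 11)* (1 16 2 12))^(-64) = (16) = [0, 1, 2, 3, 4, 5, 6, 7, 8, 9, 10, 11, 12, 13, 14, 15, 16]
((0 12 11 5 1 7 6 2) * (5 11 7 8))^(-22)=(0 6 12 2 7)(1 5 8)=[6, 5, 7, 3, 4, 8, 12, 0, 1, 9, 10, 11, 2]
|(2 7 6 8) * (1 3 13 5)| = 4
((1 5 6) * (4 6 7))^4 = (1 6 4 7 5) = [0, 6, 2, 3, 7, 1, 4, 5]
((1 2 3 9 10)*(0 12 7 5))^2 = (0 7)(1 3 10 2 9)(5 12) = [7, 3, 9, 10, 4, 12, 6, 0, 8, 1, 2, 11, 5]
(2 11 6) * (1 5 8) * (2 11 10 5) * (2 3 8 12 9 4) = (1 3 8)(2 10 5 12 9 4)(6 11) = [0, 3, 10, 8, 2, 12, 11, 7, 1, 4, 5, 6, 9]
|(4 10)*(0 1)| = 2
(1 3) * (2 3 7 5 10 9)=(1 7 5 10 9 2 3)=[0, 7, 3, 1, 4, 10, 6, 5, 8, 2, 9]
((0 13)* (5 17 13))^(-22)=[17, 1, 2, 3, 4, 13, 6, 7, 8, 9, 10, 11, 12, 5, 14, 15, 16, 0]=(0 17)(5 13)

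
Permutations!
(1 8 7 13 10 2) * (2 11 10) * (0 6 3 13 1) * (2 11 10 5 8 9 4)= (0 6 3 13 11 5 8 7 1 9 4 2)= [6, 9, 0, 13, 2, 8, 3, 1, 7, 4, 10, 5, 12, 11]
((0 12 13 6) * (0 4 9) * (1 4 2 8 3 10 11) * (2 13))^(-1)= (0 9 4 1 11 10 3 8 2 12)(6 13)= [9, 11, 12, 8, 1, 5, 13, 7, 2, 4, 3, 10, 0, 6]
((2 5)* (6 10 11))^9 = [0, 1, 5, 3, 4, 2, 6, 7, 8, 9, 10, 11] = (11)(2 5)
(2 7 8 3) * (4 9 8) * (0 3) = (0 3 2 7 4 9 8) = [3, 1, 7, 2, 9, 5, 6, 4, 0, 8]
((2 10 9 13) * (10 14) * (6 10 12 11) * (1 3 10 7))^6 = (1 14 3 12 10 11 9 6 13 7 2) = [0, 14, 1, 12, 4, 5, 13, 2, 8, 6, 11, 9, 10, 7, 3]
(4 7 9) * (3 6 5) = [0, 1, 2, 6, 7, 3, 5, 9, 8, 4] = (3 6 5)(4 7 9)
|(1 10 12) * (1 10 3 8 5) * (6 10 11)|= 4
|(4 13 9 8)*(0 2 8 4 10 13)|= |(0 2 8 10 13 9 4)|= 7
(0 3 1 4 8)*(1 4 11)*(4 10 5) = (0 3 10 5 4 8)(1 11) = [3, 11, 2, 10, 8, 4, 6, 7, 0, 9, 5, 1]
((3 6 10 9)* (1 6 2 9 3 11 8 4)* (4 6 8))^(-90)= (11)= [0, 1, 2, 3, 4, 5, 6, 7, 8, 9, 10, 11]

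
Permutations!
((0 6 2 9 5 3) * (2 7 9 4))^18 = (9) = [0, 1, 2, 3, 4, 5, 6, 7, 8, 9]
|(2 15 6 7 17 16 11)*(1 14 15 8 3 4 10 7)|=|(1 14 15 6)(2 8 3 4 10 7 17 16 11)|=36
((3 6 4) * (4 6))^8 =(6) =[0, 1, 2, 3, 4, 5, 6]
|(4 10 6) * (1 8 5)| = 3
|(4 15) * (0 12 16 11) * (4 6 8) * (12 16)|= 12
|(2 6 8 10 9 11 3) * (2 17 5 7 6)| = |(3 17 5 7 6 8 10 9 11)| = 9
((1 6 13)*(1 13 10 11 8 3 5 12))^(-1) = (13)(1 12 5 3 8 11 10 6) = [0, 12, 2, 8, 4, 3, 1, 7, 11, 9, 6, 10, 5, 13]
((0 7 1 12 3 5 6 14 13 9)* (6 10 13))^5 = (0 5 7 10 1 13 12 9 3)(6 14) = [5, 13, 2, 0, 4, 7, 14, 10, 8, 3, 1, 11, 9, 12, 6]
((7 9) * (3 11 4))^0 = (11) = [0, 1, 2, 3, 4, 5, 6, 7, 8, 9, 10, 11]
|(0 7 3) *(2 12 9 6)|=|(0 7 3)(2 12 9 6)|=12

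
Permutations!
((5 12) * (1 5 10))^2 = (1 12)(5 10) = [0, 12, 2, 3, 4, 10, 6, 7, 8, 9, 5, 11, 1]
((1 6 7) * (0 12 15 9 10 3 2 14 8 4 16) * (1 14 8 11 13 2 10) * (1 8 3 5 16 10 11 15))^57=(0 14 10 1 9 16 7 4 12 15 5 6 8)(2 3 11 13)=[14, 9, 3, 11, 12, 6, 8, 4, 0, 16, 1, 13, 15, 2, 10, 5, 7]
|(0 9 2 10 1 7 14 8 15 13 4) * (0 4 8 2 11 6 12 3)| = |(0 9 11 6 12 3)(1 7 14 2 10)(8 15 13)| = 30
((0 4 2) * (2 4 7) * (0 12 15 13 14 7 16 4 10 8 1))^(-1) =(0 1 8 10 4 16)(2 7 14 13 15 12) =[1, 8, 7, 3, 16, 5, 6, 14, 10, 9, 4, 11, 2, 15, 13, 12, 0]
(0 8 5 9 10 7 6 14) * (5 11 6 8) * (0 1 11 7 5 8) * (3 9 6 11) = (0 8 7)(1 3 9 10 5 6 14) = [8, 3, 2, 9, 4, 6, 14, 0, 7, 10, 5, 11, 12, 13, 1]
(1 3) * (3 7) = [0, 7, 2, 1, 4, 5, 6, 3] = (1 7 3)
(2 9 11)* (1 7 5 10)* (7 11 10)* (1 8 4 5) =[0, 11, 9, 3, 5, 7, 6, 1, 4, 10, 8, 2] =(1 11 2 9 10 8 4 5 7)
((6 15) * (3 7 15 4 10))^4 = (3 4 15)(6 7 10) = [0, 1, 2, 4, 15, 5, 7, 10, 8, 9, 6, 11, 12, 13, 14, 3]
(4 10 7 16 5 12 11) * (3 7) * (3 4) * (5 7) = (3 5 12 11)(4 10)(7 16) = [0, 1, 2, 5, 10, 12, 6, 16, 8, 9, 4, 3, 11, 13, 14, 15, 7]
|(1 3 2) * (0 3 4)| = |(0 3 2 1 4)| = 5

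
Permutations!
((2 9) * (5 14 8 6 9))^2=(2 14 6)(5 8 9)=[0, 1, 14, 3, 4, 8, 2, 7, 9, 5, 10, 11, 12, 13, 6]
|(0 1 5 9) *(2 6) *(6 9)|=|(0 1 5 6 2 9)|=6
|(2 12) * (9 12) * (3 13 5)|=|(2 9 12)(3 13 5)|=3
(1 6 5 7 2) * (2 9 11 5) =[0, 6, 1, 3, 4, 7, 2, 9, 8, 11, 10, 5] =(1 6 2)(5 7 9 11)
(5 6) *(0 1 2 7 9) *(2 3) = (0 1 3 2 7 9)(5 6) = [1, 3, 7, 2, 4, 6, 5, 9, 8, 0]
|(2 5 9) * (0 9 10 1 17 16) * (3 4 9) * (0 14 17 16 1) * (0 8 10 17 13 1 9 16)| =28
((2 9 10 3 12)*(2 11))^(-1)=(2 11 12 3 10 9)=[0, 1, 11, 10, 4, 5, 6, 7, 8, 2, 9, 12, 3]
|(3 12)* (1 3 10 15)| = 5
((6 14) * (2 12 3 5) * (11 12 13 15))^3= [0, 1, 11, 13, 4, 15, 14, 7, 8, 9, 10, 5, 2, 12, 6, 3]= (2 11 5 15 3 13 12)(6 14)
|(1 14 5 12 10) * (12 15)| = |(1 14 5 15 12 10)| = 6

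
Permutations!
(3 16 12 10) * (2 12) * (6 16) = (2 12 10 3 6 16) = [0, 1, 12, 6, 4, 5, 16, 7, 8, 9, 3, 11, 10, 13, 14, 15, 2]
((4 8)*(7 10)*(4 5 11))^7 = (4 11 5 8)(7 10) = [0, 1, 2, 3, 11, 8, 6, 10, 4, 9, 7, 5]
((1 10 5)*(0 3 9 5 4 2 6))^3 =(0 5 4)(1 2 3)(6 9 10) =[5, 2, 3, 1, 0, 4, 9, 7, 8, 10, 6]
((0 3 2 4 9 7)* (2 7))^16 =(0 3 7)(2 4 9) =[3, 1, 4, 7, 9, 5, 6, 0, 8, 2]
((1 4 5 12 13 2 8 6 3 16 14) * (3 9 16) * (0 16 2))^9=(0 16 14 1 4 5 12 13)(2 8 6 9)=[16, 4, 8, 3, 5, 12, 9, 7, 6, 2, 10, 11, 13, 0, 1, 15, 14]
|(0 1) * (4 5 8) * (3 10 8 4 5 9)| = 6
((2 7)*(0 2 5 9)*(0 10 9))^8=(10)=[0, 1, 2, 3, 4, 5, 6, 7, 8, 9, 10]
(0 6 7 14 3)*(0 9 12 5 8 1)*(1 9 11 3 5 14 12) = (0 6 7 12 14 5 8 9 1)(3 11) = [6, 0, 2, 11, 4, 8, 7, 12, 9, 1, 10, 3, 14, 13, 5]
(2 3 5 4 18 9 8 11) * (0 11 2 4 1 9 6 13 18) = (0 11 4)(1 9 8 2 3 5)(6 13 18) = [11, 9, 3, 5, 0, 1, 13, 7, 2, 8, 10, 4, 12, 18, 14, 15, 16, 17, 6]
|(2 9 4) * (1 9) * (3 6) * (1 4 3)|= 4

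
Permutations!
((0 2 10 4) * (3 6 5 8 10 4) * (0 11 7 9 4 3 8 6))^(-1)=(0 3 2)(4 9 7 11)(5 6)(8 10)=[3, 1, 0, 2, 9, 6, 5, 11, 10, 7, 8, 4]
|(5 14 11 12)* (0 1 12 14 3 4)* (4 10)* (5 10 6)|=|(0 1 12 10 4)(3 6 5)(11 14)|=30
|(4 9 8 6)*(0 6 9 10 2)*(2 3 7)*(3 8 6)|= 20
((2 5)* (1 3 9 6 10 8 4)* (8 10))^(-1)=(10)(1 4 8 6 9 3)(2 5)=[0, 4, 5, 1, 8, 2, 9, 7, 6, 3, 10]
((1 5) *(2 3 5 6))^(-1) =(1 5 3 2 6) =[0, 5, 6, 2, 4, 3, 1]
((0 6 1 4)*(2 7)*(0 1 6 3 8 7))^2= (0 8 2 3 7)= [8, 1, 3, 7, 4, 5, 6, 0, 2]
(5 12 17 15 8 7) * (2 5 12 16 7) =(2 5 16 7 12 17 15 8) =[0, 1, 5, 3, 4, 16, 6, 12, 2, 9, 10, 11, 17, 13, 14, 8, 7, 15]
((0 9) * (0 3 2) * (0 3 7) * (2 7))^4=(0 7 3 2 9)=[7, 1, 9, 2, 4, 5, 6, 3, 8, 0]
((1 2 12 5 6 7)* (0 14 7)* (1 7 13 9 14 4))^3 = (14)(0 2 6 1 5 4 12) = [2, 5, 6, 3, 12, 4, 1, 7, 8, 9, 10, 11, 0, 13, 14]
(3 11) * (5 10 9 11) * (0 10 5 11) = (0 10 9)(3 11) = [10, 1, 2, 11, 4, 5, 6, 7, 8, 0, 9, 3]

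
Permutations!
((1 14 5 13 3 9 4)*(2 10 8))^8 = (1 14 5 13 3 9 4)(2 8 10) = [0, 14, 8, 9, 1, 13, 6, 7, 10, 4, 2, 11, 12, 3, 5]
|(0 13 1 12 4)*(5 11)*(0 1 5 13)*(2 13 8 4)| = 8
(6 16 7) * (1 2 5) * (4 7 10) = (1 2 5)(4 7 6 16 10) = [0, 2, 5, 3, 7, 1, 16, 6, 8, 9, 4, 11, 12, 13, 14, 15, 10]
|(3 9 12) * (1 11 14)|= 3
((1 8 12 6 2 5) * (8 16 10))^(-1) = (1 5 2 6 12 8 10 16) = [0, 5, 6, 3, 4, 2, 12, 7, 10, 9, 16, 11, 8, 13, 14, 15, 1]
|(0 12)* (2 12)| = |(0 2 12)| = 3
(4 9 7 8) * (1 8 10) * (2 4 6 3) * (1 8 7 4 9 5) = (1 7 10 8 6 3 2 9 4 5) = [0, 7, 9, 2, 5, 1, 3, 10, 6, 4, 8]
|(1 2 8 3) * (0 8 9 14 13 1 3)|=|(0 8)(1 2 9 14 13)|=10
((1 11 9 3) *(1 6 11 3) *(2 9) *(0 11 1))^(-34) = (0 2)(1 6 3)(9 11) = [2, 6, 0, 1, 4, 5, 3, 7, 8, 11, 10, 9]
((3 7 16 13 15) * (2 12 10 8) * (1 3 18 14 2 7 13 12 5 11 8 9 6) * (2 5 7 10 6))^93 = (1 16 9 11 18 3 12 2 8 14 13 6 7 10 5 15) = [0, 16, 8, 12, 4, 15, 7, 10, 14, 11, 5, 18, 2, 6, 13, 1, 9, 17, 3]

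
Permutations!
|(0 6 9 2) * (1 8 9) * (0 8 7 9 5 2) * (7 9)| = 12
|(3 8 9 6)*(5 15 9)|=6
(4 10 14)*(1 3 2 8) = (1 3 2 8)(4 10 14) = [0, 3, 8, 2, 10, 5, 6, 7, 1, 9, 14, 11, 12, 13, 4]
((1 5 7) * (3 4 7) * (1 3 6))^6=[0, 1, 2, 3, 4, 5, 6, 7]=(7)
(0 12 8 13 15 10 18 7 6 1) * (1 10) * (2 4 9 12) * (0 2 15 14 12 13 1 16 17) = [15, 2, 4, 3, 9, 5, 10, 6, 1, 13, 18, 11, 8, 14, 12, 16, 17, 0, 7] = (0 15 16 17)(1 2 4 9 13 14 12 8)(6 10 18 7)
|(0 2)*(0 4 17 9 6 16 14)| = 8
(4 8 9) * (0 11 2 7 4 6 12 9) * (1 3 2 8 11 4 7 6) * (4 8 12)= (0 8)(1 3 2 6 4 11 12 9)= [8, 3, 6, 2, 11, 5, 4, 7, 0, 1, 10, 12, 9]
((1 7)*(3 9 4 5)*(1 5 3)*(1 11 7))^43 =(3 9 4)(5 11 7) =[0, 1, 2, 9, 3, 11, 6, 5, 8, 4, 10, 7]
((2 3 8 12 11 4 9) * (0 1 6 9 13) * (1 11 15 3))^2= (0 4)(1 9)(2 6)(3 12)(8 15)(11 13)= [4, 9, 6, 12, 0, 5, 2, 7, 15, 1, 10, 13, 3, 11, 14, 8]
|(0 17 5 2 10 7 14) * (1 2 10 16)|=6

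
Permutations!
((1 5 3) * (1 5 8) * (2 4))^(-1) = [0, 8, 4, 5, 2, 3, 6, 7, 1] = (1 8)(2 4)(3 5)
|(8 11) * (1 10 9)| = 6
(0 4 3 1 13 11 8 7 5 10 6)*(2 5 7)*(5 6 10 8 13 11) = (0 4 3 1 11 13 5 8 2 6) = [4, 11, 6, 1, 3, 8, 0, 7, 2, 9, 10, 13, 12, 5]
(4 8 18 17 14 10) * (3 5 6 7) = (3 5 6 7)(4 8 18 17 14 10) = [0, 1, 2, 5, 8, 6, 7, 3, 18, 9, 4, 11, 12, 13, 10, 15, 16, 14, 17]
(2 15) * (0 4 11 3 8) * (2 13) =[4, 1, 15, 8, 11, 5, 6, 7, 0, 9, 10, 3, 12, 2, 14, 13] =(0 4 11 3 8)(2 15 13)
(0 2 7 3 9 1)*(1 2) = (0 1)(2 7 3 9) = [1, 0, 7, 9, 4, 5, 6, 3, 8, 2]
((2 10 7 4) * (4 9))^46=(2 10 7 9 4)=[0, 1, 10, 3, 2, 5, 6, 9, 8, 4, 7]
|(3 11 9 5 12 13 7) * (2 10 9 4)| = |(2 10 9 5 12 13 7 3 11 4)| = 10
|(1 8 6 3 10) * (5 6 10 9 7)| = |(1 8 10)(3 9 7 5 6)| = 15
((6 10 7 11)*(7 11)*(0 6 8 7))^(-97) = (0 7 8 11 10 6) = [7, 1, 2, 3, 4, 5, 0, 8, 11, 9, 6, 10]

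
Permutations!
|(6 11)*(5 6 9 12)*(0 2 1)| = |(0 2 1)(5 6 11 9 12)| = 15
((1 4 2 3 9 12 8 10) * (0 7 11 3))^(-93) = [8, 3, 12, 4, 9, 5, 6, 10, 7, 2, 11, 1, 0] = (0 8 7 10 11 1 3 4 9 2 12)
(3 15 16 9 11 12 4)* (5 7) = [0, 1, 2, 15, 3, 7, 6, 5, 8, 11, 10, 12, 4, 13, 14, 16, 9] = (3 15 16 9 11 12 4)(5 7)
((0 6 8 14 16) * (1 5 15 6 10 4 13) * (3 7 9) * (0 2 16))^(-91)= [14, 13, 16, 9, 10, 1, 15, 3, 6, 7, 0, 11, 12, 4, 8, 5, 2]= (0 14 8 6 15 5 1 13 4 10)(2 16)(3 9 7)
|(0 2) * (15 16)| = |(0 2)(15 16)| = 2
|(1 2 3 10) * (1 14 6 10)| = |(1 2 3)(6 10 14)| = 3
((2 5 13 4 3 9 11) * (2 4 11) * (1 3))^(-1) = [0, 4, 9, 1, 11, 2, 6, 7, 8, 3, 10, 13, 12, 5] = (1 4 11 13 5 2 9 3)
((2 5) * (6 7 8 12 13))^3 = (2 5)(6 12 7 13 8) = [0, 1, 5, 3, 4, 2, 12, 13, 6, 9, 10, 11, 7, 8]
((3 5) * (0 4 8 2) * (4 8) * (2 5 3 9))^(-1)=(0 2 9 5 8)=[2, 1, 9, 3, 4, 8, 6, 7, 0, 5]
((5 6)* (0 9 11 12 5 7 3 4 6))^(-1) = (0 5 12 11 9)(3 7 6 4) = [5, 1, 2, 7, 3, 12, 4, 6, 8, 0, 10, 9, 11]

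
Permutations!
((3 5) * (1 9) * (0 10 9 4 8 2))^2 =(0 9 4 2 10 1 8) =[9, 8, 10, 3, 2, 5, 6, 7, 0, 4, 1]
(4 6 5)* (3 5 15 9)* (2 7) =(2 7)(3 5 4 6 15 9) =[0, 1, 7, 5, 6, 4, 15, 2, 8, 3, 10, 11, 12, 13, 14, 9]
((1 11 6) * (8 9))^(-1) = (1 6 11)(8 9) = [0, 6, 2, 3, 4, 5, 11, 7, 9, 8, 10, 1]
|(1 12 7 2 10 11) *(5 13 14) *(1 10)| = 12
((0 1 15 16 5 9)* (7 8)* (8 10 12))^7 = (0 1 15 16 5 9)(7 8 12 10) = [1, 15, 2, 3, 4, 9, 6, 8, 12, 0, 7, 11, 10, 13, 14, 16, 5]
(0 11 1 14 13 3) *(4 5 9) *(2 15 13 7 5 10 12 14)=(0 11 1 2 15 13 3)(4 10 12 14 7 5 9)=[11, 2, 15, 0, 10, 9, 6, 5, 8, 4, 12, 1, 14, 3, 7, 13]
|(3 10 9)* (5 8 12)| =|(3 10 9)(5 8 12)| =3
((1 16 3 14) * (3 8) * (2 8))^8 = (1 2 3)(8 14 16) = [0, 2, 3, 1, 4, 5, 6, 7, 14, 9, 10, 11, 12, 13, 16, 15, 8]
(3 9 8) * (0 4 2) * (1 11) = (0 4 2)(1 11)(3 9 8) = [4, 11, 0, 9, 2, 5, 6, 7, 3, 8, 10, 1]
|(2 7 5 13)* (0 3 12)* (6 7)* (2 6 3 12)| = 4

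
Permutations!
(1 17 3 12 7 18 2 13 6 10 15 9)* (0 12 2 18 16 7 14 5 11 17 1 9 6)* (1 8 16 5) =(18)(0 12 14 1 8 16 7 5 11 17 3 2 13)(6 10 15) =[12, 8, 13, 2, 4, 11, 10, 5, 16, 9, 15, 17, 14, 0, 1, 6, 7, 3, 18]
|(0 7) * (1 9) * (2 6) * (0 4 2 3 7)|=|(1 9)(2 6 3 7 4)|=10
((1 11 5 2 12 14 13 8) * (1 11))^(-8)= (2 5 11 8 13 14 12)= [0, 1, 5, 3, 4, 11, 6, 7, 13, 9, 10, 8, 2, 14, 12]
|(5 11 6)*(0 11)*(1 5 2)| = 6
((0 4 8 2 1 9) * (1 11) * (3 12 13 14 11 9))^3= (0 2 4 9 8)(1 13)(3 14)(11 12)= [2, 13, 4, 14, 9, 5, 6, 7, 0, 8, 10, 12, 11, 1, 3]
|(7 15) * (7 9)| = |(7 15 9)| = 3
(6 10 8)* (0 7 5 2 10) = (0 7 5 2 10 8 6) = [7, 1, 10, 3, 4, 2, 0, 5, 6, 9, 8]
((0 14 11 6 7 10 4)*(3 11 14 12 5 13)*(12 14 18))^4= [5, 1, 2, 10, 12, 6, 0, 14, 8, 9, 18, 4, 11, 7, 13, 15, 16, 17, 3]= (0 5 6)(3 10 18)(4 12 11)(7 14 13)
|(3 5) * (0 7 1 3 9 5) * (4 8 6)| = 12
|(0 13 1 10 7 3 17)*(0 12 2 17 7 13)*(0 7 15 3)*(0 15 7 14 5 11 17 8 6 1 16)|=39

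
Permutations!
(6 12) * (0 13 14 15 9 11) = (0 13 14 15 9 11)(6 12) = [13, 1, 2, 3, 4, 5, 12, 7, 8, 11, 10, 0, 6, 14, 15, 9]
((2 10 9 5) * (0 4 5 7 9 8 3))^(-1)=(0 3 8 10 2 5 4)(7 9)=[3, 1, 5, 8, 0, 4, 6, 9, 10, 7, 2]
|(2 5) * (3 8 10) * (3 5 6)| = |(2 6 3 8 10 5)| = 6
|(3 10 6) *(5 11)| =6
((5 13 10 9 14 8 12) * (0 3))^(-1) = (0 3)(5 12 8 14 9 10 13) = [3, 1, 2, 0, 4, 12, 6, 7, 14, 10, 13, 11, 8, 5, 9]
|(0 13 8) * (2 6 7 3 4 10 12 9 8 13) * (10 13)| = |(0 2 6 7 3 4 13 10 12 9 8)| = 11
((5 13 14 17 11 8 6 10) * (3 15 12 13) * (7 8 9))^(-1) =(3 5 10 6 8 7 9 11 17 14 13 12 15) =[0, 1, 2, 5, 4, 10, 8, 9, 7, 11, 6, 17, 15, 12, 13, 3, 16, 14]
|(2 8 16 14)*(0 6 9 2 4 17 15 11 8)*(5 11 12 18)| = 20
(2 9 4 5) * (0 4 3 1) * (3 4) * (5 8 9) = (0 3 1)(2 5)(4 8 9) = [3, 0, 5, 1, 8, 2, 6, 7, 9, 4]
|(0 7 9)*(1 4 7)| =5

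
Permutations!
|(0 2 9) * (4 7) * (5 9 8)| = 10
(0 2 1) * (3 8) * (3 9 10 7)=(0 2 1)(3 8 9 10 7)=[2, 0, 1, 8, 4, 5, 6, 3, 9, 10, 7]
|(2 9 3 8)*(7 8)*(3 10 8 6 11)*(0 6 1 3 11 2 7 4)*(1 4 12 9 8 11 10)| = 12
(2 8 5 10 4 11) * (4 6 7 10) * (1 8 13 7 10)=(1 8 5 4 11 2 13 7)(6 10)=[0, 8, 13, 3, 11, 4, 10, 1, 5, 9, 6, 2, 12, 7]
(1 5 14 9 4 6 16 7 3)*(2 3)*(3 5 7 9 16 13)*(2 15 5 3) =(1 7 15 5 14 16 9 4 6 13 2 3) =[0, 7, 3, 1, 6, 14, 13, 15, 8, 4, 10, 11, 12, 2, 16, 5, 9]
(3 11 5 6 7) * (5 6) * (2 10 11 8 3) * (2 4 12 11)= [0, 1, 10, 8, 12, 5, 7, 4, 3, 9, 2, 6, 11]= (2 10)(3 8)(4 12 11 6 7)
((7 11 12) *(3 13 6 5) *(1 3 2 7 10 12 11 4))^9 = [0, 3, 7, 13, 1, 2, 5, 4, 8, 9, 12, 11, 10, 6] = (1 3 13 6 5 2 7 4)(10 12)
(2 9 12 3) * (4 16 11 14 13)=[0, 1, 9, 2, 16, 5, 6, 7, 8, 12, 10, 14, 3, 4, 13, 15, 11]=(2 9 12 3)(4 16 11 14 13)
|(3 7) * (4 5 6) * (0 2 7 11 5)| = |(0 2 7 3 11 5 6 4)| = 8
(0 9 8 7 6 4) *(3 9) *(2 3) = (0 2 3 9 8 7 6 4) = [2, 1, 3, 9, 0, 5, 4, 6, 7, 8]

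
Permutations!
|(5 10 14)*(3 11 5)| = 5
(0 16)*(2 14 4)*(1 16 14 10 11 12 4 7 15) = [14, 16, 10, 3, 2, 5, 6, 15, 8, 9, 11, 12, 4, 13, 7, 1, 0] = (0 14 7 15 1 16)(2 10 11 12 4)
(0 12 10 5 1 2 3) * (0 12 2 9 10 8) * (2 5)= (0 5 1 9 10 2 3 12 8)= [5, 9, 3, 12, 4, 1, 6, 7, 0, 10, 2, 11, 8]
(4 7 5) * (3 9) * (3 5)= [0, 1, 2, 9, 7, 4, 6, 3, 8, 5]= (3 9 5 4 7)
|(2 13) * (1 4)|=2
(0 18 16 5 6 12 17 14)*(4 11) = (0 18 16 5 6 12 17 14)(4 11) = [18, 1, 2, 3, 11, 6, 12, 7, 8, 9, 10, 4, 17, 13, 0, 15, 5, 14, 16]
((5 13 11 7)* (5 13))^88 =(7 13 11) =[0, 1, 2, 3, 4, 5, 6, 13, 8, 9, 10, 7, 12, 11]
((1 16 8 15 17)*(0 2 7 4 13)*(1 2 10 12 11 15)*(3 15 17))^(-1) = [13, 8, 17, 15, 7, 5, 6, 2, 16, 9, 0, 12, 10, 4, 14, 3, 1, 11] = (0 13 4 7 2 17 11 12 10)(1 8 16)(3 15)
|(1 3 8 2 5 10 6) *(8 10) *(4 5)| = |(1 3 10 6)(2 4 5 8)| = 4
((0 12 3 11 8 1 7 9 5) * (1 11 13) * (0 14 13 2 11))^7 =(0 12 3 2 11 8)(1 7 9 5 14 13) =[12, 7, 11, 2, 4, 14, 6, 9, 0, 5, 10, 8, 3, 1, 13]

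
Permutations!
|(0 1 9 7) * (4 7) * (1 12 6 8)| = |(0 12 6 8 1 9 4 7)| = 8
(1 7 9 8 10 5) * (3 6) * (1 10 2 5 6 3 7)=(2 5 10 6 7 9 8)=[0, 1, 5, 3, 4, 10, 7, 9, 2, 8, 6]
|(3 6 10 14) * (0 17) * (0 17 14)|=5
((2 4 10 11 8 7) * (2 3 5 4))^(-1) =(3 7 8 11 10 4 5) =[0, 1, 2, 7, 5, 3, 6, 8, 11, 9, 4, 10]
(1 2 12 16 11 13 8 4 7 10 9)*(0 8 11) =[8, 2, 12, 3, 7, 5, 6, 10, 4, 1, 9, 13, 16, 11, 14, 15, 0] =(0 8 4 7 10 9 1 2 12 16)(11 13)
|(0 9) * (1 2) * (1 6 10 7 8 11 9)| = |(0 1 2 6 10 7 8 11 9)| = 9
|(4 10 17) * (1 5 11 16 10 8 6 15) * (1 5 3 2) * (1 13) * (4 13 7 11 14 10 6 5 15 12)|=|(1 3 2 7 11 16 6 12 4 8 5 14 10 17 13)|=15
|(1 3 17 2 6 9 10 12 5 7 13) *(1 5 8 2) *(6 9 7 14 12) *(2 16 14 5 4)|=|(1 3 17)(2 9 10 6 7 13 4)(8 16 14 12)|=84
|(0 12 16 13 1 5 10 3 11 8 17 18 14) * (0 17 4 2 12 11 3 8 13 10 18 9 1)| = |(0 11 13)(1 5 18 14 17 9)(2 12 16 10 8 4)| = 6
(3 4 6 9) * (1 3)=(1 3 4 6 9)=[0, 3, 2, 4, 6, 5, 9, 7, 8, 1]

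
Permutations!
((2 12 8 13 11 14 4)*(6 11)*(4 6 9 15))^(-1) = (2 4 15 9 13 8 12)(6 14 11) = [0, 1, 4, 3, 15, 5, 14, 7, 12, 13, 10, 6, 2, 8, 11, 9]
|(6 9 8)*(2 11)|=|(2 11)(6 9 8)|=6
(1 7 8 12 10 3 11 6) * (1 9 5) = (1 7 8 12 10 3 11 6 9 5) = [0, 7, 2, 11, 4, 1, 9, 8, 12, 5, 3, 6, 10]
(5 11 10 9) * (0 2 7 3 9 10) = (0 2 7 3 9 5 11) = [2, 1, 7, 9, 4, 11, 6, 3, 8, 5, 10, 0]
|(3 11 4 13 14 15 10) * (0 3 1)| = 9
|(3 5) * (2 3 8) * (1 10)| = 4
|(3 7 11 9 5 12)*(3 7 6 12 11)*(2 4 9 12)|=|(2 4 9 5 11 12 7 3 6)|=9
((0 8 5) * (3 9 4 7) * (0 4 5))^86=(3 9 5 4 7)=[0, 1, 2, 9, 7, 4, 6, 3, 8, 5]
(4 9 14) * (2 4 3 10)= (2 4 9 14 3 10)= [0, 1, 4, 10, 9, 5, 6, 7, 8, 14, 2, 11, 12, 13, 3]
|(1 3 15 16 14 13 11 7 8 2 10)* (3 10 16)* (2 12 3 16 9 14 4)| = 12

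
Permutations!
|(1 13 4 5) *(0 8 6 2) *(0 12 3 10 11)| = 8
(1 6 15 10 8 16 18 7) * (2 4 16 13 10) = (1 6 15 2 4 16 18 7)(8 13 10) = [0, 6, 4, 3, 16, 5, 15, 1, 13, 9, 8, 11, 12, 10, 14, 2, 18, 17, 7]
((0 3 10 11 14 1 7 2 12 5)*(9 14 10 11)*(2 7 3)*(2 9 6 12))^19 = (0 5 12 6 10 11 3 1 14 9) = [5, 14, 2, 1, 4, 12, 10, 7, 8, 0, 11, 3, 6, 13, 9]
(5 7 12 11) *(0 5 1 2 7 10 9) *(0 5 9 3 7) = [9, 2, 0, 7, 4, 10, 6, 12, 8, 5, 3, 1, 11] = (0 9 5 10 3 7 12 11 1 2)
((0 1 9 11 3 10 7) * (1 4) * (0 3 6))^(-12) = (11) = [0, 1, 2, 3, 4, 5, 6, 7, 8, 9, 10, 11]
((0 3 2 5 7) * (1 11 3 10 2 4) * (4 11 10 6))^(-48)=(11)=[0, 1, 2, 3, 4, 5, 6, 7, 8, 9, 10, 11]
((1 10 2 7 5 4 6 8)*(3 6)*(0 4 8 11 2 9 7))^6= (11)= [0, 1, 2, 3, 4, 5, 6, 7, 8, 9, 10, 11]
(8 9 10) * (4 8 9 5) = (4 8 5)(9 10) = [0, 1, 2, 3, 8, 4, 6, 7, 5, 10, 9]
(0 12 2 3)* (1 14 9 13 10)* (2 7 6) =(0 12 7 6 2 3)(1 14 9 13 10) =[12, 14, 3, 0, 4, 5, 2, 6, 8, 13, 1, 11, 7, 10, 9]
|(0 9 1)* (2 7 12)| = 3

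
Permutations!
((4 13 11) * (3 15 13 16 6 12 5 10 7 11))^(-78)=(4 6 5 7)(10 11 16 12)=[0, 1, 2, 3, 6, 7, 5, 4, 8, 9, 11, 16, 10, 13, 14, 15, 12]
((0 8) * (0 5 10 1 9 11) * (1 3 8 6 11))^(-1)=(0 11 6)(1 9)(3 10 5 8)=[11, 9, 2, 10, 4, 8, 0, 7, 3, 1, 5, 6]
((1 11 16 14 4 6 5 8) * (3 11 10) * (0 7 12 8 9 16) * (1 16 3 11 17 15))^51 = (0 8 4 9 15 11 12 14 5 17 10 7 16 6 3 1) = [8, 0, 2, 1, 9, 17, 3, 16, 4, 15, 7, 12, 14, 13, 5, 11, 6, 10]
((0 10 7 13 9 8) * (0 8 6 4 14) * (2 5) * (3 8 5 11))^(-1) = [14, 1, 5, 11, 6, 8, 9, 10, 3, 13, 0, 2, 12, 7, 4] = (0 14 4 6 9 13 7 10)(2 5 8 3 11)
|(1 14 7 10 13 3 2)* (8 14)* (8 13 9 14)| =4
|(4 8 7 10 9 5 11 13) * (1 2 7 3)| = |(1 2 7 10 9 5 11 13 4 8 3)| = 11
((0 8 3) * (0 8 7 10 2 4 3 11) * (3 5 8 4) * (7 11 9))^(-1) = [11, 1, 10, 2, 3, 4, 6, 9, 5, 8, 7, 0] = (0 11)(2 10 7 9 8 5 4 3)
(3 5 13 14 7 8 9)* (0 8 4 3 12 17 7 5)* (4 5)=(0 8 9 12 17 7 5 13 14 4 3)=[8, 1, 2, 0, 3, 13, 6, 5, 9, 12, 10, 11, 17, 14, 4, 15, 16, 7]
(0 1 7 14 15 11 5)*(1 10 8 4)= [10, 7, 2, 3, 1, 0, 6, 14, 4, 9, 8, 5, 12, 13, 15, 11]= (0 10 8 4 1 7 14 15 11 5)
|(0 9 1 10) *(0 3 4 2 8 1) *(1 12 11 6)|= |(0 9)(1 10 3 4 2 8 12 11 6)|= 18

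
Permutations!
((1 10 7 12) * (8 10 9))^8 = (1 8 7)(9 10 12) = [0, 8, 2, 3, 4, 5, 6, 1, 7, 10, 12, 11, 9]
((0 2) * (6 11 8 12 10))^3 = (0 2)(6 12 11 10 8) = [2, 1, 0, 3, 4, 5, 12, 7, 6, 9, 8, 10, 11]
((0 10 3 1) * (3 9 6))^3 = (0 6)(1 9)(3 10) = [6, 9, 2, 10, 4, 5, 0, 7, 8, 1, 3]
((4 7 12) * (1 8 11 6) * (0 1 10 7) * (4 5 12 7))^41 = (0 4 10 6 11 8 1)(5 12) = [4, 0, 2, 3, 10, 12, 11, 7, 1, 9, 6, 8, 5]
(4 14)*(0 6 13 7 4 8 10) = (0 6 13 7 4 14 8 10) = [6, 1, 2, 3, 14, 5, 13, 4, 10, 9, 0, 11, 12, 7, 8]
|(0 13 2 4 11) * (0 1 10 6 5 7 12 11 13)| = |(1 10 6 5 7 12 11)(2 4 13)| = 21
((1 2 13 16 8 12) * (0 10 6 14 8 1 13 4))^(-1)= (0 4 2 1 16 13 12 8 14 6 10)= [4, 16, 1, 3, 2, 5, 10, 7, 14, 9, 0, 11, 8, 12, 6, 15, 13]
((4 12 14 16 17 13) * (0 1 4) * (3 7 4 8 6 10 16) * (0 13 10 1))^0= (17)= [0, 1, 2, 3, 4, 5, 6, 7, 8, 9, 10, 11, 12, 13, 14, 15, 16, 17]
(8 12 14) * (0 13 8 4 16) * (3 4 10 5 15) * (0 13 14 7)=(0 14 10 5 15 3 4 16 13 8 12 7)=[14, 1, 2, 4, 16, 15, 6, 0, 12, 9, 5, 11, 7, 8, 10, 3, 13]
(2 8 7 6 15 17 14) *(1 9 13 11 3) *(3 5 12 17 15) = (1 9 13 11 5 12 17 14 2 8 7 6 3) = [0, 9, 8, 1, 4, 12, 3, 6, 7, 13, 10, 5, 17, 11, 2, 15, 16, 14]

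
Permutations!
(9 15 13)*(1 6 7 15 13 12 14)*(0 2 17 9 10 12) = (0 2 17 9 13 10 12 14 1 6 7 15) = [2, 6, 17, 3, 4, 5, 7, 15, 8, 13, 12, 11, 14, 10, 1, 0, 16, 9]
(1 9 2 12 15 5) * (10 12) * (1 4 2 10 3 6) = (1 9 10 12 15 5 4 2 3 6) = [0, 9, 3, 6, 2, 4, 1, 7, 8, 10, 12, 11, 15, 13, 14, 5]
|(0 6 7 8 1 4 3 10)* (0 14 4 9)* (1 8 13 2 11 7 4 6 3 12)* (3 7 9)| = |(0 7 13 2 11 9)(1 3 10 14 6 4 12)| = 42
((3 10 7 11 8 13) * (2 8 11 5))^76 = [0, 1, 5, 13, 4, 7, 6, 10, 2, 9, 3, 11, 12, 8] = (2 5 7 10 3 13 8)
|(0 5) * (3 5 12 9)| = 5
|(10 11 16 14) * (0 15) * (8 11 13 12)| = 14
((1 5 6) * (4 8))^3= (4 8)= [0, 1, 2, 3, 8, 5, 6, 7, 4]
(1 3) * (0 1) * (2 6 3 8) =(0 1 8 2 6 3) =[1, 8, 6, 0, 4, 5, 3, 7, 2]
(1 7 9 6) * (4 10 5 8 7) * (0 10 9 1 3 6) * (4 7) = [10, 7, 2, 6, 9, 8, 3, 1, 4, 0, 5] = (0 10 5 8 4 9)(1 7)(3 6)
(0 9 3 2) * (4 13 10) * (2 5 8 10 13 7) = (13)(0 9 3 5 8 10 4 7 2) = [9, 1, 0, 5, 7, 8, 6, 2, 10, 3, 4, 11, 12, 13]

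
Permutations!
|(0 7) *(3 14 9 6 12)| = |(0 7)(3 14 9 6 12)| = 10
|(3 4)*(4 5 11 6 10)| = 6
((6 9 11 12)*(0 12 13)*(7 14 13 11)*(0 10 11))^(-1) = [11, 1, 2, 3, 4, 5, 12, 9, 8, 6, 13, 10, 0, 14, 7] = (0 11 10 13 14 7 9 6 12)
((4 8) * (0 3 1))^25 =(0 3 1)(4 8) =[3, 0, 2, 1, 8, 5, 6, 7, 4]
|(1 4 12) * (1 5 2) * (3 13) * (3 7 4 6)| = 9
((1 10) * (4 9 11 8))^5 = [0, 10, 2, 3, 9, 5, 6, 7, 4, 11, 1, 8] = (1 10)(4 9 11 8)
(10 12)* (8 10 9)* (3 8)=[0, 1, 2, 8, 4, 5, 6, 7, 10, 3, 12, 11, 9]=(3 8 10 12 9)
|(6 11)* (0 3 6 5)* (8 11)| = |(0 3 6 8 11 5)| = 6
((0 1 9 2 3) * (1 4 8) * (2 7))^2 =(0 8 9 2)(1 7 3 4) =[8, 7, 0, 4, 1, 5, 6, 3, 9, 2]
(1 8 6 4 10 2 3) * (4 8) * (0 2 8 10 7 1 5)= (0 2 3 5)(1 4 7)(6 10 8)= [2, 4, 3, 5, 7, 0, 10, 1, 6, 9, 8]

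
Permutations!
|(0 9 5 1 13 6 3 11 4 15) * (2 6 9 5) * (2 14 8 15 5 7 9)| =|(0 7 9 14 8 15)(1 13 2 6 3 11 4 5)| =24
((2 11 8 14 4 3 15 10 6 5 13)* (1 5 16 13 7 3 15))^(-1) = (1 3 7 5)(2 13 16 6 10 15 4 14 8 11) = [0, 3, 13, 7, 14, 1, 10, 5, 11, 9, 15, 2, 12, 16, 8, 4, 6]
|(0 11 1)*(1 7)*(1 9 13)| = 6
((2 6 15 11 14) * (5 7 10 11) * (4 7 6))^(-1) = (2 14 11 10 7 4)(5 15 6) = [0, 1, 14, 3, 2, 15, 5, 4, 8, 9, 7, 10, 12, 13, 11, 6]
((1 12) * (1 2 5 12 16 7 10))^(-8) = (16)(2 5 12) = [0, 1, 5, 3, 4, 12, 6, 7, 8, 9, 10, 11, 2, 13, 14, 15, 16]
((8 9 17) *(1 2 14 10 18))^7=(1 14 18 2 10)(8 9 17)=[0, 14, 10, 3, 4, 5, 6, 7, 9, 17, 1, 11, 12, 13, 18, 15, 16, 8, 2]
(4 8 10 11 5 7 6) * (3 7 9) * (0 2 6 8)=(0 2 6 4)(3 7 8 10 11 5 9)=[2, 1, 6, 7, 0, 9, 4, 8, 10, 3, 11, 5]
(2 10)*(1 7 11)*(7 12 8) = (1 12 8 7 11)(2 10) = [0, 12, 10, 3, 4, 5, 6, 11, 7, 9, 2, 1, 8]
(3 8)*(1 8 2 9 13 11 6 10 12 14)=(1 8 3 2 9 13 11 6 10 12 14)=[0, 8, 9, 2, 4, 5, 10, 7, 3, 13, 12, 6, 14, 11, 1]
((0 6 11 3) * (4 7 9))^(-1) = (0 3 11 6)(4 9 7) = [3, 1, 2, 11, 9, 5, 0, 4, 8, 7, 10, 6]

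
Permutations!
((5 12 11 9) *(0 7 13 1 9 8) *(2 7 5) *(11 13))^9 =(0 8 11 7 2 9 1 13 12 5) =[8, 13, 9, 3, 4, 0, 6, 2, 11, 1, 10, 7, 5, 12]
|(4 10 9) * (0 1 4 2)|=|(0 1 4 10 9 2)|=6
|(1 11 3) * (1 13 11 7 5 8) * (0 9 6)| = 12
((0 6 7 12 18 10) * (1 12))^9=(0 7 12 10 6 1 18)=[7, 18, 2, 3, 4, 5, 1, 12, 8, 9, 6, 11, 10, 13, 14, 15, 16, 17, 0]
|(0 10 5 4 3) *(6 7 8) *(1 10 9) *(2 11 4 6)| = |(0 9 1 10 5 6 7 8 2 11 4 3)| = 12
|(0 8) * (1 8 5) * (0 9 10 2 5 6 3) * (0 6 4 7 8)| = 18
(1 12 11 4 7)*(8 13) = (1 12 11 4 7)(8 13) = [0, 12, 2, 3, 7, 5, 6, 1, 13, 9, 10, 4, 11, 8]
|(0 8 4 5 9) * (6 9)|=|(0 8 4 5 6 9)|=6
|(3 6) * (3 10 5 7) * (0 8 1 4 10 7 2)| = |(0 8 1 4 10 5 2)(3 6 7)| = 21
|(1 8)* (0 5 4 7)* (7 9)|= 10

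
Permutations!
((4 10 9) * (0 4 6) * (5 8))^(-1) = [6, 1, 2, 3, 0, 8, 9, 7, 5, 10, 4] = (0 6 9 10 4)(5 8)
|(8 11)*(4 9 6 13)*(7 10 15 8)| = 20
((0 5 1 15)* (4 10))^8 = [0, 1, 2, 3, 4, 5, 6, 7, 8, 9, 10, 11, 12, 13, 14, 15] = (15)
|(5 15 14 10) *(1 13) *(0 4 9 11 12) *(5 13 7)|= |(0 4 9 11 12)(1 7 5 15 14 10 13)|= 35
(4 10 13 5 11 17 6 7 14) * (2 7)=[0, 1, 7, 3, 10, 11, 2, 14, 8, 9, 13, 17, 12, 5, 4, 15, 16, 6]=(2 7 14 4 10 13 5 11 17 6)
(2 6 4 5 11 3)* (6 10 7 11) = (2 10 7 11 3)(4 5 6) = [0, 1, 10, 2, 5, 6, 4, 11, 8, 9, 7, 3]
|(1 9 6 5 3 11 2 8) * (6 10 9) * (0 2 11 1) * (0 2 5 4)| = 6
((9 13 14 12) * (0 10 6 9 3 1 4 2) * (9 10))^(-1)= (0 2 4 1 3 12 14 13 9)(6 10)= [2, 3, 4, 12, 1, 5, 10, 7, 8, 0, 6, 11, 14, 9, 13]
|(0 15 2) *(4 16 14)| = |(0 15 2)(4 16 14)| = 3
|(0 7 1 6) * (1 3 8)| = 6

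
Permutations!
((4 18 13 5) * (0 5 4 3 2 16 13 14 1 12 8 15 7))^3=(0 2 4 1 15 5 16 18 12 7 3 13 14 8)=[2, 15, 4, 13, 1, 16, 6, 3, 0, 9, 10, 11, 7, 14, 8, 5, 18, 17, 12]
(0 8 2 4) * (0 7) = (0 8 2 4 7) = [8, 1, 4, 3, 7, 5, 6, 0, 2]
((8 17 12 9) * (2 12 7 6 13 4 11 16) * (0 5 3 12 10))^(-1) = (0 10 2 16 11 4 13 6 7 17 8 9 12 3 5) = [10, 1, 16, 5, 13, 0, 7, 17, 9, 12, 2, 4, 3, 6, 14, 15, 11, 8]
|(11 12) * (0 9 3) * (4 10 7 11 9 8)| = 9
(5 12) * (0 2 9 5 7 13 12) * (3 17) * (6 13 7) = (0 2 9 5)(3 17)(6 13 12) = [2, 1, 9, 17, 4, 0, 13, 7, 8, 5, 10, 11, 6, 12, 14, 15, 16, 3]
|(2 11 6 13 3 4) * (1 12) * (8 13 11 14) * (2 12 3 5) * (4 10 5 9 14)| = 28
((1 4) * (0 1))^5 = [4, 0, 2, 3, 1] = (0 4 1)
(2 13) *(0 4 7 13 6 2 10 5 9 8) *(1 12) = (0 4 7 13 10 5 9 8)(1 12)(2 6) = [4, 12, 6, 3, 7, 9, 2, 13, 0, 8, 5, 11, 1, 10]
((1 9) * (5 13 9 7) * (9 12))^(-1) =[0, 9, 2, 3, 4, 7, 6, 1, 8, 12, 10, 11, 13, 5] =(1 9 12 13 5 7)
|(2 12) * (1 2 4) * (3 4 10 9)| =7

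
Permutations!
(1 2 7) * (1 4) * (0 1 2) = [1, 0, 7, 3, 2, 5, 6, 4] = (0 1)(2 7 4)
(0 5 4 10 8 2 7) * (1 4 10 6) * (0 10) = (0 5)(1 4 6)(2 7 10 8) = [5, 4, 7, 3, 6, 0, 1, 10, 2, 9, 8]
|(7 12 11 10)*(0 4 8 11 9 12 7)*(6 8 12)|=|(0 4 12 9 6 8 11 10)|=8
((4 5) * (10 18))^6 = [0, 1, 2, 3, 4, 5, 6, 7, 8, 9, 10, 11, 12, 13, 14, 15, 16, 17, 18] = (18)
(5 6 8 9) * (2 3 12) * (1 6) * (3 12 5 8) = [0, 6, 12, 5, 4, 1, 3, 7, 9, 8, 10, 11, 2] = (1 6 3 5)(2 12)(8 9)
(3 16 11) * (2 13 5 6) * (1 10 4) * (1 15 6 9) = (1 10 4 15 6 2 13 5 9)(3 16 11) = [0, 10, 13, 16, 15, 9, 2, 7, 8, 1, 4, 3, 12, 5, 14, 6, 11]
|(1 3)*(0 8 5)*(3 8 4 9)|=7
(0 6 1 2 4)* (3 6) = (0 3 6 1 2 4) = [3, 2, 4, 6, 0, 5, 1]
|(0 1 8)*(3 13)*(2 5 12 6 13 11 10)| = 24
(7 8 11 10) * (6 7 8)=(6 7)(8 11 10)=[0, 1, 2, 3, 4, 5, 7, 6, 11, 9, 8, 10]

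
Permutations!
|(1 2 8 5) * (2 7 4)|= 6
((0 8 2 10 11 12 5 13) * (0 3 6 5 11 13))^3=(0 10 6 8 13 5 2 3)(11 12)=[10, 1, 3, 0, 4, 2, 8, 7, 13, 9, 6, 12, 11, 5]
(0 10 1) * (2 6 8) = (0 10 1)(2 6 8) = [10, 0, 6, 3, 4, 5, 8, 7, 2, 9, 1]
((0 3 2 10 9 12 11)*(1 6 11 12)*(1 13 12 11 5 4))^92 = (0 9)(2 12)(3 13)(10 11) = [9, 1, 12, 13, 4, 5, 6, 7, 8, 0, 11, 10, 2, 3]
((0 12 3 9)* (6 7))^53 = (0 12 3 9)(6 7) = [12, 1, 2, 9, 4, 5, 7, 6, 8, 0, 10, 11, 3]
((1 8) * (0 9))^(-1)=[9, 8, 2, 3, 4, 5, 6, 7, 1, 0]=(0 9)(1 8)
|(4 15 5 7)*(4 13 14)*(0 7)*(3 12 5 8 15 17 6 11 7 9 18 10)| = |(0 9 18 10 3 12 5)(4 17 6 11 7 13 14)(8 15)| = 14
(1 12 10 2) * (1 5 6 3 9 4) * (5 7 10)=(1 12 5 6 3 9 4)(2 7 10)=[0, 12, 7, 9, 1, 6, 3, 10, 8, 4, 2, 11, 5]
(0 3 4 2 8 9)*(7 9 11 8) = (0 3 4 2 7 9)(8 11) = [3, 1, 7, 4, 2, 5, 6, 9, 11, 0, 10, 8]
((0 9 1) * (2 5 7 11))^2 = (0 1 9)(2 7)(5 11) = [1, 9, 7, 3, 4, 11, 6, 2, 8, 0, 10, 5]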